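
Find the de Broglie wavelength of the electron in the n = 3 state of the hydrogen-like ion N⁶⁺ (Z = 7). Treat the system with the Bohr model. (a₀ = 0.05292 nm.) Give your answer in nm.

0.1425 nm

The Bohr quantisation condition is nλ = 2πr_n.
r_n = n²a₀/Z = 0.06804 nm
λ = 2πr_n/n = 2π·0.06804/3 = 0.1425 nm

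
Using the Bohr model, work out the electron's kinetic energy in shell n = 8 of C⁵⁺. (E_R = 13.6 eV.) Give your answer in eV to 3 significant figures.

For a Coulomb orbit the virial theorem gives K = −E_n.
E_n = −E_R·Z²/n², so K = E_R·Z²/n² = 13.6 × 6²/8² = 7.65 eV

7.65 eV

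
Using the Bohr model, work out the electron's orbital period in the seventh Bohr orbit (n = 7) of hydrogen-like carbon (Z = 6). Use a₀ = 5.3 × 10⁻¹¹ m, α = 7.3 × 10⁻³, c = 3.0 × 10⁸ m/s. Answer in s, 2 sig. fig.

1.4 × 10⁻¹⁵ s

r = n²a₀/Z = 7²·5.3 × 10⁻¹¹/6 = 4.3 × 10⁻¹⁰ m
v = Zαc/n = 6·0.0073·3.0 × 10⁸/7 = 1.9 × 10⁶ m/s
T = 2πr/v = 1.4 × 10⁻¹⁵ s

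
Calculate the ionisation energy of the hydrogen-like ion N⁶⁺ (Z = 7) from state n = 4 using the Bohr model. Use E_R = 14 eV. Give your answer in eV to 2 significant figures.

43 eV

E_n = −E_R·Z²/n² = −14 × 7²/4² eV = -43 eV
Ionisation energy = −E_n = 43 eV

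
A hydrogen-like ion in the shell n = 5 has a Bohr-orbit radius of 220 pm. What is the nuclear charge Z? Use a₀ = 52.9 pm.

r_n = n²a₀/Z ⇒ Z = n²a₀/r = 5² × 52.9 / 220 ≈ 6.01
Z = 6

6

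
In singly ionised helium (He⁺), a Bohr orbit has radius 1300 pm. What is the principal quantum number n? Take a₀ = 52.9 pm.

r_n = n²a₀/Z ⇒ n² = rZ/a₀ = 1300 × 2 / 52.9 ≈ 49.15
n = 7

7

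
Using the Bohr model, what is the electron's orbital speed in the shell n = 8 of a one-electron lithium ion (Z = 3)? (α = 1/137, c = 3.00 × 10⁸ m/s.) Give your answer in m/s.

v_n = Zαc/n = 3 × 0.00730 × 3.00 × 10⁸ / 8
    = 8.21 × 10⁵ m/s

8.21 × 10⁵ m/s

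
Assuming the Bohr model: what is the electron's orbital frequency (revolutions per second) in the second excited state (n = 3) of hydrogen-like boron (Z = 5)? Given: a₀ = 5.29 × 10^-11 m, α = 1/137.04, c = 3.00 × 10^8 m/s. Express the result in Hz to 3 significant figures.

6.10 × 10^15 Hz

r = n²a₀/Z = 9.52 × 10^-11 m, v = Zαc/n = 3.65 × 10^6 m/s
f = v/(2πr) = 6.10 × 10^15 Hz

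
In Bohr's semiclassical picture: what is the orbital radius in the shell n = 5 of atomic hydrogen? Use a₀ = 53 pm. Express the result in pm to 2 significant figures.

1300 pm

r_n = n²a₀/Z = 5² × 53 / 1
    = 25 × 53 / 1 = 1300 pm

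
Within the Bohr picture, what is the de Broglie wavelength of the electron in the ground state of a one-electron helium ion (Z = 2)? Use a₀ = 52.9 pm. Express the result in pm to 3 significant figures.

The Bohr quantisation condition is nλ = 2πr_n.
r_n = n²a₀/Z = 26.4 pm
λ = 2πr_n/n = 2π·26.4/1 = 166 pm

166 pm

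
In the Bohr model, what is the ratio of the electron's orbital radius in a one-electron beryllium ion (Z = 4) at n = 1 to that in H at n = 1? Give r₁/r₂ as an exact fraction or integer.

r ∝ Z^-1 · n^2
r₁/r₂ = (4/1)^-1 · (1/1)^2 = 1/4

1/4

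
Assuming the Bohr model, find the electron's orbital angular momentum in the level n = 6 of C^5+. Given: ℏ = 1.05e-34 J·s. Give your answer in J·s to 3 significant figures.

L_n = nℏ = 6 × 1.05e-34 = 6.30e-34 J·s

6.30e-34 J·s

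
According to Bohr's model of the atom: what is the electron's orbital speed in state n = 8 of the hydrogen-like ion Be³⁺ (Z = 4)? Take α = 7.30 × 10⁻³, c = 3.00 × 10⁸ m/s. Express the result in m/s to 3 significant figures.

1.09 × 10⁶ m/s

v_n = Zαc/n = 4 × 0.00730 × 3.00 × 10⁸ / 8
    = 1.09 × 10⁶ m/s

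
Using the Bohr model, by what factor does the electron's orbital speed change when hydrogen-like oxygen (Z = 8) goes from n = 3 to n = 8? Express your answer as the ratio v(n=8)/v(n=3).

v ∝ Z^1 · n^-1; with Z fixed, v ∝ n^-1.
v(n=8)/v(n=3) = (8/3)^-1 = 3/8

3/8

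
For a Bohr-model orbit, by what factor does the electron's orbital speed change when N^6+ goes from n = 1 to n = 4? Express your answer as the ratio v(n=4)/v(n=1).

v ∝ Z^1 · n^-1; with Z fixed, v ∝ n^-1.
v(n=4)/v(n=1) = (4/1)^-1 = 1/4

1/4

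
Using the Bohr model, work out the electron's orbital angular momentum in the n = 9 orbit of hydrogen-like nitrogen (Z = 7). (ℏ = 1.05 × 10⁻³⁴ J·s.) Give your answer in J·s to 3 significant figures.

9.45 × 10⁻³⁴ J·s

L_n = nℏ = 9 × 1.05 × 10⁻³⁴ = 9.45 × 10⁻³⁴ J·s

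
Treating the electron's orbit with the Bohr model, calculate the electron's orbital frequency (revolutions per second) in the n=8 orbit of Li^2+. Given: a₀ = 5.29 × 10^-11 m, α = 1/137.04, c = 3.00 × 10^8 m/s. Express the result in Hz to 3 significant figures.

r = n²a₀/Z = 1.13 × 10^-9 m, v = Zαc/n = 8.21 × 10^5 m/s
f = v/(2πr) = 1.16 × 10^14 Hz

1.16 × 10^14 Hz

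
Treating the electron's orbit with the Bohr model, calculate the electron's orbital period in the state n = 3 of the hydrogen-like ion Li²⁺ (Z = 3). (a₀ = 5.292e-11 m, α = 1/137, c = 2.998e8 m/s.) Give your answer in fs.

0.4558 fs

r = n²a₀/Z = 3²·5.292e-11/3 = 1.588e-10 m
v = Zαc/n = 3·0.007299·2.998e8/3 = 2.188e6 m/s
T = 2πr/v = 4.558e-16 s = 0.4558 fs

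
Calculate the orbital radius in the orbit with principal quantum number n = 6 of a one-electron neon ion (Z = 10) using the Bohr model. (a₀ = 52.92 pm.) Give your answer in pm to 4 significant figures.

r_n = n²a₀/Z = 6² × 52.92 / 10
    = 36 × 52.92 / 10 = 190.5 pm

190.5 pm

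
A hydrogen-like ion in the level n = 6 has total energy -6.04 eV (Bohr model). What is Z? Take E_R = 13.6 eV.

E_n = −E_R Z²/n² ⇒ Z² = −E_n n²/E_R = 6.04 × 6² / 13.6 ≈ 15.99
Z = 4

4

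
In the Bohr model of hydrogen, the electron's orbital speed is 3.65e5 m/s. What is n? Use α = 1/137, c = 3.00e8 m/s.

v_n = Zαc/n ⇒ n = Zαc/v = 1 × 0.00730 × 3.00e8 / 3.65e5 ≈ 6.00
n = 6

6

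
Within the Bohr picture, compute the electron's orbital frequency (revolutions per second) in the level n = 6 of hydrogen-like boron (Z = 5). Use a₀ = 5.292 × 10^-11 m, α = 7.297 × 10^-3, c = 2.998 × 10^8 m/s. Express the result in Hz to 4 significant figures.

r = n²a₀/Z = 3.810 × 10^-10 m, v = Zαc/n = 1.823 × 10^6 m/s
f = v/(2πr) = 7.615 × 10^14 Hz

7.615 × 10^14 Hz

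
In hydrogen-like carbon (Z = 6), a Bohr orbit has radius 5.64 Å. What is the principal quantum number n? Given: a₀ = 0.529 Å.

8

r_n = n²a₀/Z ⇒ n² = rZ/a₀ = 5.64 × 6 / 0.529 ≈ 63.97
n = 8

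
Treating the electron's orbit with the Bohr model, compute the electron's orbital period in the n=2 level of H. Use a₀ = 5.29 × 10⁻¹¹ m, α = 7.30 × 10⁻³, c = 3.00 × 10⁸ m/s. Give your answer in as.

r = n²a₀/Z = 2²·5.29 × 10⁻¹¹/1 = 2.12 × 10⁻¹⁰ m
v = Zαc/n = 1·0.00730·3.00 × 10⁸/2 = 1.09 × 10⁶ m/s
T = 2πr/v = 1.21 × 10⁻¹⁵ s = 1210 as

1210 as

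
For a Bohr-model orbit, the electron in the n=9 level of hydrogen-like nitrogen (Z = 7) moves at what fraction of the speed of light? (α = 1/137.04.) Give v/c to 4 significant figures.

0.005676

v_n = Zαc/n, so v/c = Zα/n = 7 × 0.007297 / 9 = 0.005676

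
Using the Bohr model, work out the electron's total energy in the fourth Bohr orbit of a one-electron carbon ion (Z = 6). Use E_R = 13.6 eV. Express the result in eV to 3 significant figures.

-30.6 eV

E_n = −E_R·Z²/n² = −13.6 × 6²/4² = -30.6 eV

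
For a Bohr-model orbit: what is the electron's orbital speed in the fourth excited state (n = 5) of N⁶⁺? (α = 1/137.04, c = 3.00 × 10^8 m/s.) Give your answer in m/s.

3.06 × 10^6 m/s

v_n = Zαc/n = 7 × 0.00730 × 3.00 × 10^8 / 5
    = 3.06 × 10^6 m/s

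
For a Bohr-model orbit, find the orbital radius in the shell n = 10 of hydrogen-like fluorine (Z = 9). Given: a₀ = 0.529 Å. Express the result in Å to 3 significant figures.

5.88 Å

r_n = n²a₀/Z = 10² × 0.529 / 9
    = 100 × 0.529 / 9 = 5.88 Å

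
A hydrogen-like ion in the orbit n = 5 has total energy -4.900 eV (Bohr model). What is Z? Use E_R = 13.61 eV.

E_n = −E_R Z²/n² ⇒ Z² = −E_n n²/E_R = 4.900 × 5² / 13.61 ≈ 9.00
Z = 3

3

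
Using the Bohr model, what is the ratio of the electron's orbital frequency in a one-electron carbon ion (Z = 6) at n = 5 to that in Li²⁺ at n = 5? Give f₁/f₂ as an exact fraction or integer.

f ∝ Z^2 · n^-3
f₁/f₂ = (6/3)^2 · (5/5)^-3 = 4

4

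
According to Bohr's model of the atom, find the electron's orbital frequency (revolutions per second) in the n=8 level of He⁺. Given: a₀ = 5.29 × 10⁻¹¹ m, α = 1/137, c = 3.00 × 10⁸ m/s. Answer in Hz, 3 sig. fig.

5.15 × 10¹³ Hz

r = n²a₀/Z = 1.69 × 10⁻⁹ m, v = Zαc/n = 5.47 × 10⁵ m/s
f = v/(2πr) = 5.15 × 10¹³ Hz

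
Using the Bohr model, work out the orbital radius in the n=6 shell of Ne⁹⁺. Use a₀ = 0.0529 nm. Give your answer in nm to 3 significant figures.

0.190 nm

r_n = n²a₀/Z = 6² × 0.0529 / 10
    = 36 × 0.0529 / 10 = 0.190 nm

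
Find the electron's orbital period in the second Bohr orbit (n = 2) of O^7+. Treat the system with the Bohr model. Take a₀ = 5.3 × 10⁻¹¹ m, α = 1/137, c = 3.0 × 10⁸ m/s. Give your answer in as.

r = n²a₀/Z = 2²·5.3 × 10⁻¹¹/8 = 2.6 × 10⁻¹¹ m
v = Zαc/n = 8·0.0073·3.0 × 10⁸/2 = 8.8 × 10⁶ m/s
T = 2πr/v = 1.9 × 10⁻¹⁷ s = 19 as

19 as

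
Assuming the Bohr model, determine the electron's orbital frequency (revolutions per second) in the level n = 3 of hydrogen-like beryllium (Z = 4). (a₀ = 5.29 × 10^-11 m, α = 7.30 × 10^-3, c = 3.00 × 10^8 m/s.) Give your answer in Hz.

3.90 × 10^15 Hz

r = n²a₀/Z = 1.19 × 10^-10 m, v = Zαc/n = 2.92 × 10^6 m/s
f = v/(2πr) = 3.90 × 10^15 Hz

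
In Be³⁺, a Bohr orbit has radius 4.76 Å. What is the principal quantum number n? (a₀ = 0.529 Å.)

6

r_n = n²a₀/Z ⇒ n² = rZ/a₀ = 4.76 × 4 / 0.529 ≈ 35.99
n = 6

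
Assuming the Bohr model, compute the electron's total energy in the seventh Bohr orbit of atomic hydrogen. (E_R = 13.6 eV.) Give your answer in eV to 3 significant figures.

E_n = −E_R·Z²/n² = −13.6 × 1²/7² = -0.278 eV

-0.278 eV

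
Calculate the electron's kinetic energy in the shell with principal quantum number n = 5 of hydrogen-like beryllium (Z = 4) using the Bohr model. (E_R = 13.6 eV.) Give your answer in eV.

8.70 eV

For a Coulomb orbit the virial theorem gives K = −E_n.
E_n = −E_R·Z²/n², so K = E_R·Z²/n² = 13.6 × 4²/5² = 8.70 eV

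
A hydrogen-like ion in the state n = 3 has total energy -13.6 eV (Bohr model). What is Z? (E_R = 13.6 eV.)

E_n = −E_R Z²/n² ⇒ Z² = −E_n n²/E_R = 13.6 × 3² / 13.6 ≈ 9.00
Z = 3

3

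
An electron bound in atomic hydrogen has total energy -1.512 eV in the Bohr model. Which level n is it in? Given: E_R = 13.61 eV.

3

E_n = −E_R Z²/n² ⇒ n² = E_R Z²/(−E_n) = 13.61 × 1² / 1.512 ≈ 9.00
n = 3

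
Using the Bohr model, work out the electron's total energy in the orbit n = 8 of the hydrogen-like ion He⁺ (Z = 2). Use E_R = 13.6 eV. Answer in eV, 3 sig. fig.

-0.850 eV

E_n = −E_R·Z²/n² = −13.6 × 2²/8² = -0.850 eV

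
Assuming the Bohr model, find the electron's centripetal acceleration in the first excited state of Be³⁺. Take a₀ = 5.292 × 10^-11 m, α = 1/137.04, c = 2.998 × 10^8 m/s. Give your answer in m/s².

3.618 × 10^23 m/s²

r = n²a₀/Z = 5.292 × 10^-11 m, v = Zαc/n = 4.375 × 10^6 m/s
a = v²/r = (4.375 × 10^6)² / 5.292 × 10^-11 = 3.618 × 10^23 m/s²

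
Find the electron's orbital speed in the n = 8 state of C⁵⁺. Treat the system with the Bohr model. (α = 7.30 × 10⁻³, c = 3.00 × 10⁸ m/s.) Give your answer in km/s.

v_n = Zαc/n = 6 × 0.00730 × 3.00 × 10⁸ / 8
    = 1640 km/s

1640 km/s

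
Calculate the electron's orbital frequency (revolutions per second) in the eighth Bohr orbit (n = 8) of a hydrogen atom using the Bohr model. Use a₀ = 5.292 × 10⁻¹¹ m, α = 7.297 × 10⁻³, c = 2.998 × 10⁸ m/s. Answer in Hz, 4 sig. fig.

1.285 × 10¹³ Hz

r = n²a₀/Z = 3.387 × 10⁻⁹ m, v = Zαc/n = 2.735 × 10⁵ m/s
f = v/(2πr) = 1.285 × 10¹³ Hz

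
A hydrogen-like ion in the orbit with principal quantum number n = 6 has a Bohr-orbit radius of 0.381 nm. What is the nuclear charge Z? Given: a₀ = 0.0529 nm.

r_n = n²a₀/Z ⇒ Z = n²a₀/r = 6² × 0.0529 / 0.381 ≈ 5.00
Z = 5

5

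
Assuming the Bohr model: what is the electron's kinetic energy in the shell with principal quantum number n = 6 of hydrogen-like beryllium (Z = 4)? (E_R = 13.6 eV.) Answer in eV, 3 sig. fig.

For a Coulomb orbit the virial theorem gives K = −E_n.
E_n = −E_R·Z²/n², so K = E_R·Z²/n² = 13.6 × 4²/6² = 6.04 eV

6.04 eV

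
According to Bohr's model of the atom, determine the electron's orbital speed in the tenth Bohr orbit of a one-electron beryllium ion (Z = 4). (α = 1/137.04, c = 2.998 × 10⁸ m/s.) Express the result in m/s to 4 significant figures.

8.751 × 10⁵ m/s

v_n = Zαc/n = 4 × 0.007297 × 2.998 × 10⁸ / 10
    = 8.751 × 10⁵ m/s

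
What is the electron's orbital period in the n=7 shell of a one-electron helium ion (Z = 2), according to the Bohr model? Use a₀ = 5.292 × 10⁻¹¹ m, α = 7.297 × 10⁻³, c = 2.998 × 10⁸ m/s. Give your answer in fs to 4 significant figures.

r = n²a₀/Z = 7²·5.292 × 10⁻¹¹/2 = 1.297 × 10⁻⁹ m
v = Zαc/n = 2·0.007297·2.998 × 10⁸/7 = 6.250 × 10⁵ m/s
T = 2πr/v = 1.303 × 10⁻¹⁴ s = 13.03 fs

13.03 fs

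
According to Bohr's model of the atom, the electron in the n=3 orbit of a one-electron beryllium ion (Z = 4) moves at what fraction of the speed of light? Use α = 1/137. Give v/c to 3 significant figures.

0.00973

v_n = Zαc/n, so v/c = Zα/n = 4 × 0.00730 / 3 = 0.00973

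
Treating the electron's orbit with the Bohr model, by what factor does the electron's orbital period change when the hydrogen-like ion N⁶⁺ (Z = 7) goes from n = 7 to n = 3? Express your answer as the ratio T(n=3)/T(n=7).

T ∝ Z^-2 · n^3; with Z fixed, T ∝ n^3.
T(n=3)/T(n=7) = (3/7)^3 = 27/343

27/343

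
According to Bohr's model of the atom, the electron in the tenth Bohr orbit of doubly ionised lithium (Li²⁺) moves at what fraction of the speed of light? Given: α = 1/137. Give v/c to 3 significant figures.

0.00219

v_n = Zαc/n, so v/c = Zα/n = 3 × 0.00730 / 10 = 0.00219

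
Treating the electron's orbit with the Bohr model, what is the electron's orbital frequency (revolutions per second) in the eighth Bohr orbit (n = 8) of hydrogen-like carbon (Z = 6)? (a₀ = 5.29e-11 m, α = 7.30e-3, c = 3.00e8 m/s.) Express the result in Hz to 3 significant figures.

4.63e14 Hz

r = n²a₀/Z = 5.64e-10 m, v = Zαc/n = 1.64e6 m/s
f = v/(2πr) = 4.63e14 Hz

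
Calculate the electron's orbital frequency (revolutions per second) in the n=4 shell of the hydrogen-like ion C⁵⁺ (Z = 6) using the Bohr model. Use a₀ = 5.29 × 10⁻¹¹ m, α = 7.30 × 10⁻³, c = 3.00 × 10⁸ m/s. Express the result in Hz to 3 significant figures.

3.71 × 10¹⁵ Hz

r = n²a₀/Z = 1.41 × 10⁻¹⁰ m, v = Zαc/n = 3.29 × 10⁶ m/s
f = v/(2πr) = 3.71 × 10¹⁵ Hz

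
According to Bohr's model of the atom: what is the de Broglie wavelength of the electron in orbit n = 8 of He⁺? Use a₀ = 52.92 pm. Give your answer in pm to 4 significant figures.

The Bohr quantisation condition is nλ = 2πr_n.
r_n = n²a₀/Z = 1693 pm
λ = 2πr_n/n = 2π·1693/8 = 1330 pm

1330 pm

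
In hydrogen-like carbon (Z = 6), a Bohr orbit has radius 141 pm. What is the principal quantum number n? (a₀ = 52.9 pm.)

r_n = n²a₀/Z ⇒ n² = rZ/a₀ = 141 × 6 / 52.9 ≈ 15.99
n = 4

4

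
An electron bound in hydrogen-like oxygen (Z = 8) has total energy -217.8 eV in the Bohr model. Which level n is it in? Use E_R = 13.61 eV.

E_n = −E_R Z²/n² ⇒ n² = E_R Z²/(−E_n) = 13.61 × 8² / 217.8 ≈ 4.00
n = 2

2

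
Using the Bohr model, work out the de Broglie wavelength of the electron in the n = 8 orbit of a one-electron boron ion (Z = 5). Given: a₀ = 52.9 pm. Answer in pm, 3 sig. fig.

The Bohr quantisation condition is nλ = 2πr_n.
r_n = n²a₀/Z = 677 pm
λ = 2πr_n/n = 2π·677/8 = 532 pm

532 pm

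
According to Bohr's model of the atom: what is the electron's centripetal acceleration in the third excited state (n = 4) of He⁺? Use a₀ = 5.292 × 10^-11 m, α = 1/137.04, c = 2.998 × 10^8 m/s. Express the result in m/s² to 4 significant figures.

r = n²a₀/Z = 4.234 × 10^-10 m, v = Zαc/n = 1.094 × 10^6 m/s
a = v²/r = (1.094 × 10^6)² / 4.234 × 10^-10 = 2.826 × 10^21 m/s²

2.826 × 10^21 m/s²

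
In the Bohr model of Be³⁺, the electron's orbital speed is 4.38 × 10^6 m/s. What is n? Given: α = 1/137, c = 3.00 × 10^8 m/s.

v_n = Zαc/n ⇒ n = Zαc/v = 4 × 0.00730 × 3.00 × 10^8 / 4.38 × 10^6 ≈ 2.00
n = 2

2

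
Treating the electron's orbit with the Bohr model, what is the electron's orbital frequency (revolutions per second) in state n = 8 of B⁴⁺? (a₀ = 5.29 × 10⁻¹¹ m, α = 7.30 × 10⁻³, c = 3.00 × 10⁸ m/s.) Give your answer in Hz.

r = n²a₀/Z = 6.77 × 10⁻¹⁰ m, v = Zαc/n = 1.37 × 10⁶ m/s
f = v/(2πr) = 3.22 × 10¹⁴ Hz

3.22 × 10¹⁴ Hz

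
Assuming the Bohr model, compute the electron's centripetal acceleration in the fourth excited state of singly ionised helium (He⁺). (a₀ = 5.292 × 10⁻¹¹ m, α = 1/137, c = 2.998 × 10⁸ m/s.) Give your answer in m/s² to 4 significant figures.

r = n²a₀/Z = 6.615 × 10⁻¹⁰ m, v = Zαc/n = 8.753 × 10⁵ m/s
a = v²/r = (8.753 × 10⁵)² / 6.615 × 10⁻¹⁰ = 1.158 × 10²¹ m/s²

1.158 × 10²¹ m/s²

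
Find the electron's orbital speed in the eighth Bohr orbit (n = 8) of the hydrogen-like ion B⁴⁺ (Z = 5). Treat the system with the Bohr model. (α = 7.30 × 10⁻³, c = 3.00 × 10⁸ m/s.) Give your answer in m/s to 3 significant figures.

1.37 × 10⁶ m/s

v_n = Zαc/n = 5 × 0.00730 × 3.00 × 10⁸ / 8
    = 1.37 × 10⁶ m/s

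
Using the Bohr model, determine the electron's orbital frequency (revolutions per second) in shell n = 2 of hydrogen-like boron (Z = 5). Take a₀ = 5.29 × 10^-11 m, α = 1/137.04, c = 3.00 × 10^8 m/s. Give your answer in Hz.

2.06 × 10^16 Hz

r = n²a₀/Z = 4.23 × 10^-11 m, v = Zαc/n = 5.47 × 10^6 m/s
f = v/(2πr) = 2.06 × 10^16 Hz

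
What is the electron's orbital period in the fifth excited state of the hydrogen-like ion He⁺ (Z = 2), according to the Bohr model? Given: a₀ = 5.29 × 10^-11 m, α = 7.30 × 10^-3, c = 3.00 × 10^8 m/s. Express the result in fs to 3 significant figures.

8.20 fs

r = n²a₀/Z = 6²·5.29 × 10^-11/2 = 9.52 × 10^-10 m
v = Zαc/n = 2·0.00730·3.00 × 10^8/6 = 7.30 × 10^5 m/s
T = 2πr/v = 8.20 × 10^-15 s = 8.20 fs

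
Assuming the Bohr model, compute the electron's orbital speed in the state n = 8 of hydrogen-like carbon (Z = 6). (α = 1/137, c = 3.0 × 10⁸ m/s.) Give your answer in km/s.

v_n = Zαc/n = 6 × 0.0073 × 3.0 × 10⁸ / 8
    = 1600 km/s

1600 km/s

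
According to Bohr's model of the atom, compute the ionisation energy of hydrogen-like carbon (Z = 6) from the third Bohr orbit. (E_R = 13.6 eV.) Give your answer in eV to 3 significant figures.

E_n = −E_R·Z²/n² = −13.6 × 6²/3² eV = -54.4 eV
Ionisation energy = −E_n = 54.4 eV

54.4 eV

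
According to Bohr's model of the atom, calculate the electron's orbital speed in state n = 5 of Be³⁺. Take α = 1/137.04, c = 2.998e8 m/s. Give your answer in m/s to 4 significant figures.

v_n = Zαc/n = 4 × 0.007297 × 2.998e8 / 5
    = 1.750e6 m/s

1.750e6 m/s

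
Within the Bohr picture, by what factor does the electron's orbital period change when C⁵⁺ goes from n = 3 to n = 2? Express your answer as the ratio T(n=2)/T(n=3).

T ∝ Z^-2 · n^3; with Z fixed, T ∝ n^3.
T(n=2)/T(n=3) = (2/3)^3 = 8/27

8/27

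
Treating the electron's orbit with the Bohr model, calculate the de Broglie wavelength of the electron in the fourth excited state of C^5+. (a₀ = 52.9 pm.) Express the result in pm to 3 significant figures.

The Bohr quantisation condition is nλ = 2πr_n.
r_n = n²a₀/Z = 220 pm
λ = 2πr_n/n = 2π·220/5 = 277 pm

277 pm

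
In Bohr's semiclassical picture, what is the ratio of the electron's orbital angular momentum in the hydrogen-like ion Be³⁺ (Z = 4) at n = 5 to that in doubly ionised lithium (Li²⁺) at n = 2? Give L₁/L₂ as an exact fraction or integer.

L = nℏ is independent of Z.
L₁/L₂ = n₁/n₂ = 5/2 = 5/2

5/2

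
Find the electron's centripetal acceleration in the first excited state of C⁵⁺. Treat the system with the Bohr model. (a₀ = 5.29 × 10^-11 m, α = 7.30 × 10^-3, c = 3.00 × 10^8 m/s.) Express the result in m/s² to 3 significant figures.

r = n²a₀/Z = 3.53 × 10^-11 m, v = Zαc/n = 6.57 × 10^6 m/s
a = v²/r = (6.57 × 10^6)² / 3.53 × 10^-11 = 1.22 × 10^24 m/s²

1.22 × 10^24 m/s²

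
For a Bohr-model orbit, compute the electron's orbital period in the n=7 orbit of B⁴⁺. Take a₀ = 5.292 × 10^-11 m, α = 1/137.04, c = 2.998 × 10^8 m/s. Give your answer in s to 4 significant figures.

r = n²a₀/Z = 7²·5.292 × 10^-11/5 = 5.186 × 10^-10 m
v = Zαc/n = 5·0.007297·2.998 × 10^8/7 = 1.563 × 10^6 m/s
T = 2πr/v = 2.085 × 10^-15 s

2.085 × 10^-15 s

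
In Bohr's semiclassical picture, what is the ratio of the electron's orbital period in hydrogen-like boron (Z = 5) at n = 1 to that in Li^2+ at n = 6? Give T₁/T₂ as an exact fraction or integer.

T ∝ Z^-2 · n^3
T₁/T₂ = (5/3)^-2 · (1/6)^3 = 1/600

1/600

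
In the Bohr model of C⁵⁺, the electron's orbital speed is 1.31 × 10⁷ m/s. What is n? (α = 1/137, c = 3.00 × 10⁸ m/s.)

1

v_n = Zαc/n ⇒ n = Zαc/v = 6 × 0.00730 × 3.00 × 10⁸ / 1.31 × 10⁷ ≈ 1.00
n = 1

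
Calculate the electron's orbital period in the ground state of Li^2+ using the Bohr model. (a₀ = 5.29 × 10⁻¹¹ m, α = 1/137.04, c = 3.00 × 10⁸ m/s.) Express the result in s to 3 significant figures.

1.69 × 10⁻¹⁷ s

r = n²a₀/Z = 1²·5.29 × 10⁻¹¹/3 = 1.76 × 10⁻¹¹ m
v = Zαc/n = 3·0.00730·3.00 × 10⁸/1 = 6.57 × 10⁶ m/s
T = 2πr/v = 1.69 × 10⁻¹⁷ s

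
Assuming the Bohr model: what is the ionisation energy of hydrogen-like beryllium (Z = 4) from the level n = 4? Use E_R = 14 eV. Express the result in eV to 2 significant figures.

14 eV

E_n = −E_R·Z²/n² = −14 × 4²/4² eV = -14 eV
Ionisation energy = −E_n = 14 eV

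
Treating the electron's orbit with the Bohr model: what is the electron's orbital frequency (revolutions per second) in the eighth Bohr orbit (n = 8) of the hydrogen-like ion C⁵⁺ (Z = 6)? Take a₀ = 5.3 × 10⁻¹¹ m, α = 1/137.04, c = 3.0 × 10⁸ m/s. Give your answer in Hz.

4.6 × 10¹⁴ Hz

r = n²a₀/Z = 5.7 × 10⁻¹⁰ m, v = Zαc/n = 1.6 × 10⁶ m/s
f = v/(2πr) = 4.6 × 10¹⁴ Hz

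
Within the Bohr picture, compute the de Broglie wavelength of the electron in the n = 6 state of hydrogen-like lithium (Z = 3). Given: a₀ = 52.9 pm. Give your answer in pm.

The Bohr quantisation condition is nλ = 2πr_n.
r_n = n²a₀/Z = 635 pm
λ = 2πr_n/n = 2π·635/6 = 665 pm

665 pm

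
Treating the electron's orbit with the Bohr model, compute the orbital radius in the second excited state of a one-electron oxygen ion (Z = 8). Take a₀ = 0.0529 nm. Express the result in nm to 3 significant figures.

r_n = n²a₀/Z = 3² × 0.0529 / 8
    = 9 × 0.0529 / 8 = 0.0595 nm

0.0595 nm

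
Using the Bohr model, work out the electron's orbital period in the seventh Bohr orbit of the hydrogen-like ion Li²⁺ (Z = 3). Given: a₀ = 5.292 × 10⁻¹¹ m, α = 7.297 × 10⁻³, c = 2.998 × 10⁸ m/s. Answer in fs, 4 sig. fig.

r = n²a₀/Z = 7²·5.292 × 10⁻¹¹/3 = 8.644 × 10⁻¹⁰ m
v = Zαc/n = 3·0.007297·2.998 × 10⁸/7 = 9.376 × 10⁵ m/s
T = 2πr/v = 5.793 × 10⁻¹⁵ s = 5.793 fs

5.793 fs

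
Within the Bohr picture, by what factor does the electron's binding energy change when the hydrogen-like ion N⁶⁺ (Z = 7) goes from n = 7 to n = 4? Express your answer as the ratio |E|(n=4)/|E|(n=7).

49/16

|E| ∝ Z^2 · n^-2; with Z fixed, |E| ∝ n^-2.
|E|(n=4)/|E|(n=7) = (4/7)^-2 = 49/16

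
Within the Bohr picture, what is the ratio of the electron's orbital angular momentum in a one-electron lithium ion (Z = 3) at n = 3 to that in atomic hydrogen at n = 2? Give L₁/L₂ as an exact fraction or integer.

L = nℏ is independent of Z.
L₁/L₂ = n₁/n₂ = 3/2 = 3/2

3/2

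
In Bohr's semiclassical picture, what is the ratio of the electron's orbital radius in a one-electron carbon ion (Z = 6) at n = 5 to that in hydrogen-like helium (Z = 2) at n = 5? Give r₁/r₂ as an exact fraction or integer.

1/3

r ∝ Z^-1 · n^2
r₁/r₂ = (6/2)^-1 · (5/5)^2 = 1/3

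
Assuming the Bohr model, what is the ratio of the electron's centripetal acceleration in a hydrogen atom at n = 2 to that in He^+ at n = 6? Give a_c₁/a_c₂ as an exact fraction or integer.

81/8

a_c ∝ Z^3 · n^-4
a_c₁/a_c₂ = (1/2)^3 · (2/6)^-4 = 81/8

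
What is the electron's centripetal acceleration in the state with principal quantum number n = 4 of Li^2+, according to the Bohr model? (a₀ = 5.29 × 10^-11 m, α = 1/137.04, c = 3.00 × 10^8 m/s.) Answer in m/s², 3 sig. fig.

9.55 × 10^21 m/s²

r = n²a₀/Z = 2.82 × 10^-10 m, v = Zαc/n = 1.64 × 10^6 m/s
a = v²/r = (1.64 × 10^6)² / 2.82 × 10^-10 = 9.55 × 10^21 m/s²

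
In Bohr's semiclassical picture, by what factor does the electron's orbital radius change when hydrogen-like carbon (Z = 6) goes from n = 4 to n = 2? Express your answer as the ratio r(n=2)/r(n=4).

1/4

r ∝ Z^-1 · n^2; with Z fixed, r ∝ n^2.
r(n=2)/r(n=4) = (2/4)^2 = 1/4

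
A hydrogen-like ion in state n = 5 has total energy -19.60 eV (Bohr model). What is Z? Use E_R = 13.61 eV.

6

E_n = −E_R Z²/n² ⇒ Z² = −E_n n²/E_R = 19.60 × 5² / 13.61 ≈ 36.00
Z = 6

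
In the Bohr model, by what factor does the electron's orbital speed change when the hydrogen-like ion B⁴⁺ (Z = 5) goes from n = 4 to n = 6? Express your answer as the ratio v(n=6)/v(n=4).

v ∝ Z^1 · n^-1; with Z fixed, v ∝ n^-1.
v(n=6)/v(n=4) = (6/4)^-1 = 2/3

2/3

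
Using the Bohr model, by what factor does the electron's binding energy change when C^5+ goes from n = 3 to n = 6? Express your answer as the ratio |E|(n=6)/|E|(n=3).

1/4

|E| ∝ Z^2 · n^-2; with Z fixed, |E| ∝ n^-2.
|E|(n=6)/|E|(n=3) = (6/3)^-2 = 1/4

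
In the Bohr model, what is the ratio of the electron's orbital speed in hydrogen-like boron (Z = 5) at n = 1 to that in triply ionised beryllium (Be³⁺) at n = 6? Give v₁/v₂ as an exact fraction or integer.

15/2

v ∝ Z^1 · n^-1
v₁/v₂ = (5/4)^1 · (1/6)^-1 = 15/2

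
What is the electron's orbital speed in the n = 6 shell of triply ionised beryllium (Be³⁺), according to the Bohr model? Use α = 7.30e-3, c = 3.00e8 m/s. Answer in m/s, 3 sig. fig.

1.46e6 m/s

v_n = Zαc/n = 4 × 0.00730 × 3.00e8 / 6
    = 1.46e6 m/s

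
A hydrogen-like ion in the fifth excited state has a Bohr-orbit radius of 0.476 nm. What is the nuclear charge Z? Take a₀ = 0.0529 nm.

4

r_n = n²a₀/Z ⇒ Z = n²a₀/r = 6² × 0.0529 / 0.476 ≈ 4.00
Z = 4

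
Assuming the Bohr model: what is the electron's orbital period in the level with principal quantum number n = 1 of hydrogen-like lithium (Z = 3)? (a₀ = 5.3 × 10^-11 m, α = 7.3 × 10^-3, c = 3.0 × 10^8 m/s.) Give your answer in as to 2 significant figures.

r = n²a₀/Z = 1²·5.3 × 10^-11/3 = 1.8 × 10^-11 m
v = Zαc/n = 3·0.0073·3.0 × 10^8/1 = 6.6 × 10^6 m/s
T = 2πr/v = 1.7 × 10^-17 s = 17 as

17 as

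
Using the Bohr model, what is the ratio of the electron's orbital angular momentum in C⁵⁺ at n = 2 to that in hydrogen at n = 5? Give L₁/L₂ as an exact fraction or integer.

2/5

L = nℏ is independent of Z.
L₁/L₂ = n₁/n₂ = 2/5 = 2/5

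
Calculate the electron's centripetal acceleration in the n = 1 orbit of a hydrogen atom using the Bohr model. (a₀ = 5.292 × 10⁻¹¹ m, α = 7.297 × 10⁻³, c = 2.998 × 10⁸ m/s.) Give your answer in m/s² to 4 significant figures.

r = n²a₀/Z = 5.292 × 10⁻¹¹ m, v = Zαc/n = 2.188 × 10⁶ m/s
a = v²/r = (2.188 × 10⁶)² / 5.292 × 10⁻¹¹ = 9.043 × 10²² m/s²

9.043 × 10²² m/s²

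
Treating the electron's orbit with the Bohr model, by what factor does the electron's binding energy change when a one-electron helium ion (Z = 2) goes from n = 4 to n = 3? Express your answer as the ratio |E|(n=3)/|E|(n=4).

16/9

|E| ∝ Z^2 · n^-2; with Z fixed, |E| ∝ n^-2.
|E|(n=3)/|E|(n=4) = (3/4)^-2 = 16/9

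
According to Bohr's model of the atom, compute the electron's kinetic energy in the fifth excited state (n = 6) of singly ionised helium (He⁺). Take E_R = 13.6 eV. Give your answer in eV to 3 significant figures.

1.51 eV

For a Coulomb orbit the virial theorem gives K = −E_n.
E_n = −E_R·Z²/n², so K = E_R·Z²/n² = 13.6 × 2²/6² = 1.51 eV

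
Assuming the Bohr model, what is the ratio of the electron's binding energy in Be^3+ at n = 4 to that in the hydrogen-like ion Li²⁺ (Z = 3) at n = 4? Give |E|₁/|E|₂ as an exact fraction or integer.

|E| ∝ Z^2 · n^-2
|E|₁/|E|₂ = (4/3)^2 · (4/4)^-2 = 16/9

16/9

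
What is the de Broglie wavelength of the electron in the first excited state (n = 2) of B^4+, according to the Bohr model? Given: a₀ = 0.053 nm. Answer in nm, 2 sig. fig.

0.13 nm

The Bohr quantisation condition is nλ = 2πr_n.
r_n = n²a₀/Z = 0.042 nm
λ = 2πr_n/n = 2π·0.042/2 = 0.13 nm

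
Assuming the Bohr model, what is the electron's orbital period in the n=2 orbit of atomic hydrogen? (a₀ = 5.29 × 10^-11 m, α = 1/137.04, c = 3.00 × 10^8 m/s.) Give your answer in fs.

r = n²a₀/Z = 2²·5.29 × 10^-11/1 = 2.12 × 10^-10 m
v = Zαc/n = 1·0.00730·3.00 × 10^8/2 = 1.09 × 10^6 m/s
T = 2πr/v = 1.21 × 10^-15 s = 1.21 fs

1.21 fs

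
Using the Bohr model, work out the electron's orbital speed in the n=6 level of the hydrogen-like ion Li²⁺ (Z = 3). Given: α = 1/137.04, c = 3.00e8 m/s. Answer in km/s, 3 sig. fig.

1090 km/s

v_n = Zαc/n = 3 × 0.00730 × 3.00e8 / 6
    = 1090 km/s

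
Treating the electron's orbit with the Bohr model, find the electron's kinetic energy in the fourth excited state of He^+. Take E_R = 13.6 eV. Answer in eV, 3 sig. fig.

For a Coulomb orbit the virial theorem gives K = −E_n.
E_n = −E_R·Z²/n², so K = E_R·Z²/n² = 13.6 × 2²/5² = 2.18 eV

2.18 eV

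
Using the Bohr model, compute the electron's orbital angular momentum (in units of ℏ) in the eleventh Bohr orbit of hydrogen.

L_n = nℏ, so L/ℏ = n = 11.

11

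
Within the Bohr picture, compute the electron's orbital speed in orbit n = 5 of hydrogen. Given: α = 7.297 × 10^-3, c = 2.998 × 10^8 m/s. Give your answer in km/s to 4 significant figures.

437.5 km/s

v_n = Zαc/n = 1 × 0.007297 × 2.998 × 10^8 / 5
    = 437.5 km/s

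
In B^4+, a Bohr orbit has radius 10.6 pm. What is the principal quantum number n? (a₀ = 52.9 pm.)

1

r_n = n²a₀/Z ⇒ n² = rZ/a₀ = 10.6 × 5 / 52.9 ≈ 1.00
n = 1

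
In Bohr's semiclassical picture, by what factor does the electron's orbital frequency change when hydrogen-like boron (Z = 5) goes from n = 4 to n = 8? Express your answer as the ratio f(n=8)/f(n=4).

f ∝ Z^2 · n^-3; with Z fixed, f ∝ n^-3.
f(n=8)/f(n=4) = (8/4)^-3 = 1/8

1/8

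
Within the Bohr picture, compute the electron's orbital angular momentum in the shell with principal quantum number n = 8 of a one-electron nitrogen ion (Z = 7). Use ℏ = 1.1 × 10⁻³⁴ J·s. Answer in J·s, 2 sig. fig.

L_n = nℏ = 8 × 1.1 × 10⁻³⁴ = 8.8 × 10⁻³⁴ J·s

8.8 × 10⁻³⁴ J·s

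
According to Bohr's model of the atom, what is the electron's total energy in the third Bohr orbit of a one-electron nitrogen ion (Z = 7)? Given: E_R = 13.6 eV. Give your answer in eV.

-74.0 eV

E_n = −E_R·Z²/n² = −13.6 × 7²/3² = -74.0 eV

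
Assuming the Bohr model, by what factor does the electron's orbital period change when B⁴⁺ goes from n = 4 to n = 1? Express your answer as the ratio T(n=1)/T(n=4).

1/64

T ∝ Z^-2 · n^3; with Z fixed, T ∝ n^3.
T(n=1)/T(n=4) = (1/4)^3 = 1/64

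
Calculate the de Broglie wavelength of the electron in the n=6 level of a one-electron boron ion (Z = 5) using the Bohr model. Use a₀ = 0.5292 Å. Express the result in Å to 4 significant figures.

3.990 Å

The Bohr quantisation condition is nλ = 2πr_n.
r_n = n²a₀/Z = 3.810 Å
λ = 2πr_n/n = 2π·3.810/6 = 3.990 Å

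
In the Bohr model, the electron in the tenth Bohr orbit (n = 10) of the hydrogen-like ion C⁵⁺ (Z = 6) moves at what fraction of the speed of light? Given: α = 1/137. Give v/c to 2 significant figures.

v_n = Zαc/n, so v/c = Zα/n = 6 × 0.0073 / 10 = 0.0044

0.0044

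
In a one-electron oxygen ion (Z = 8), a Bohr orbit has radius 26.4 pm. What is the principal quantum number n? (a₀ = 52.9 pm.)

r_n = n²a₀/Z ⇒ n² = rZ/a₀ = 26.4 × 8 / 52.9 ≈ 3.99
n = 2

2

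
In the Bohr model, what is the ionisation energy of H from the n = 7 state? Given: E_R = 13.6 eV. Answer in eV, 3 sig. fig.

0.278 eV

E_n = −E_R·Z²/n² = −13.6 × 1²/7² eV = -0.278 eV
Ionisation energy = −E_n = 0.278 eV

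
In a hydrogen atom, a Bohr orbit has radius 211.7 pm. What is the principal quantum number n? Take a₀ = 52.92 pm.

r_n = n²a₀/Z ⇒ n² = rZ/a₀ = 211.7 × 1 / 52.92 ≈ 4.00
n = 2

2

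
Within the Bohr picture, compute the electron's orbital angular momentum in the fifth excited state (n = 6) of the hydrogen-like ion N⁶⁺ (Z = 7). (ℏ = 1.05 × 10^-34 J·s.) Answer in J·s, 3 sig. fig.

6.30 × 10^-34 J·s

L_n = nℏ = 6 × 1.05 × 10^-34 = 6.30 × 10^-34 J·s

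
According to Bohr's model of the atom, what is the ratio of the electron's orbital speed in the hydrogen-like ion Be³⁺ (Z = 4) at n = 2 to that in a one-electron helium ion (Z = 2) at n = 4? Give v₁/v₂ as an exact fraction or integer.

4

v ∝ Z^1 · n^-1
v₁/v₂ = (4/2)^1 · (2/4)^-1 = 4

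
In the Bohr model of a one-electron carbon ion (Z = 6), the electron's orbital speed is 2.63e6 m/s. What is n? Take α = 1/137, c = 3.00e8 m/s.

v_n = Zαc/n ⇒ n = Zαc/v = 6 × 0.00730 × 3.00e8 / 2.63e6 ≈ 5.00
n = 5

5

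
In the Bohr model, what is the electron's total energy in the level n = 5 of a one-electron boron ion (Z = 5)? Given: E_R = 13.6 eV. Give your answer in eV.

-13.6 eV

E_n = −E_R·Z²/n² = −13.6 × 5²/5² = -13.6 eV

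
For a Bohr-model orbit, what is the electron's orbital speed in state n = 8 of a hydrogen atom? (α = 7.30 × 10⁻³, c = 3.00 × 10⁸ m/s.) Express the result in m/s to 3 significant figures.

v_n = Zαc/n = 1 × 0.00730 × 3.00 × 10⁸ / 8
    = 2.74 × 10⁵ m/s

2.74 × 10⁵ m/s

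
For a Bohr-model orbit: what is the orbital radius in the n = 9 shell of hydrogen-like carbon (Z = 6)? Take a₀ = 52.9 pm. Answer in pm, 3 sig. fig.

r_n = n²a₀/Z = 9² × 52.9 / 6
    = 81 × 52.9 / 6 = 714 pm

714 pm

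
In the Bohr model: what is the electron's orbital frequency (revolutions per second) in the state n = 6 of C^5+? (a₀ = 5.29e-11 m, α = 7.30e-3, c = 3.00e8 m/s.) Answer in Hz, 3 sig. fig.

1.10e15 Hz

r = n²a₀/Z = 3.17e-10 m, v = Zαc/n = 2.19e6 m/s
f = v/(2πr) = 1.10e15 Hz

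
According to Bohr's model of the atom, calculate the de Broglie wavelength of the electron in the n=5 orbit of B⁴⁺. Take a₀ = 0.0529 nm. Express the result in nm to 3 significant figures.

0.332 nm

The Bohr quantisation condition is nλ = 2πr_n.
r_n = n²a₀/Z = 0.265 nm
λ = 2πr_n/n = 2π·0.265/5 = 0.332 nm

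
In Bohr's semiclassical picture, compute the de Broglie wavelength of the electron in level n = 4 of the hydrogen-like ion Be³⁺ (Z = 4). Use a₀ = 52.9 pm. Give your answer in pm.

The Bohr quantisation condition is nλ = 2πr_n.
r_n = n²a₀/Z = 212 pm
λ = 2πr_n/n = 2π·212/4 = 332 pm

332 pm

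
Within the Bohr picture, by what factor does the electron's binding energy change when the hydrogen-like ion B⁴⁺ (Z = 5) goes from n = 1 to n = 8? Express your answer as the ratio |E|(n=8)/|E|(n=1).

|E| ∝ Z^2 · n^-2; with Z fixed, |E| ∝ n^-2.
|E|(n=8)/|E|(n=1) = (8/1)^-2 = 1/64

1/64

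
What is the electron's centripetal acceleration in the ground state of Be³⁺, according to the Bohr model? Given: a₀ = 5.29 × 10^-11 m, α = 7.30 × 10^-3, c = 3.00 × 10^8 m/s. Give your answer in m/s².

r = n²a₀/Z = 1.32 × 10^-11 m, v = Zαc/n = 8.76 × 10^6 m/s
a = v²/r = (8.76 × 10^6)² / 1.32 × 10^-11 = 5.80 × 10^24 m/s²

5.80 × 10^24 m/s²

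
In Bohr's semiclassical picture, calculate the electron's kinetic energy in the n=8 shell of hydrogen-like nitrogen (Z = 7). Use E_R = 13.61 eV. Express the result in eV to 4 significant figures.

10.42 eV

For a Coulomb orbit the virial theorem gives K = −E_n.
E_n = −E_R·Z²/n², so K = E_R·Z²/n² = 13.61 × 7²/8² = 10.42 eV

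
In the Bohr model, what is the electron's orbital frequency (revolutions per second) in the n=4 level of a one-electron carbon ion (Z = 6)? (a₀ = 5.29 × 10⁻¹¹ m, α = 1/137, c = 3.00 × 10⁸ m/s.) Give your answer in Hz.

3.71 × 10¹⁵ Hz

r = n²a₀/Z = 1.41 × 10⁻¹⁰ m, v = Zαc/n = 3.28 × 10⁶ m/s
f = v/(2πr) = 3.71 × 10¹⁵ Hz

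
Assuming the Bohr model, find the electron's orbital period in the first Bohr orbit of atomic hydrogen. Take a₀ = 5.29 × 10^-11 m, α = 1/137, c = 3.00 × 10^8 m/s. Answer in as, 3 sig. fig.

r = n²a₀/Z = 1²·5.29 × 10^-11/1 = 5.29 × 10^-11 m
v = Zαc/n = 1·0.00730·3.00 × 10^8/1 = 2.19 × 10^6 m/s
T = 2πr/v = 1.52 × 10^-16 s = 152 as

152 as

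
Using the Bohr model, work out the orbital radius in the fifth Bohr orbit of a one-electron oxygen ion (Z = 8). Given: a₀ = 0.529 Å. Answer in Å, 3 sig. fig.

r_n = n²a₀/Z = 5² × 0.529 / 8
    = 25 × 0.529 / 8 = 1.65 Å

1.65 Å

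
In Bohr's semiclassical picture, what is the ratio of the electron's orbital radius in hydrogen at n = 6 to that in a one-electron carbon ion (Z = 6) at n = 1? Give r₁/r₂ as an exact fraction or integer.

r ∝ Z^-1 · n^2
r₁/r₂ = (1/6)^-1 · (6/1)^2 = 216

216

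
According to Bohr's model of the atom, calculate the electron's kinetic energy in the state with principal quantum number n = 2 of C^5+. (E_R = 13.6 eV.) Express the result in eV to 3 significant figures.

For a Coulomb orbit the virial theorem gives K = −E_n.
E_n = −E_R·Z²/n², so K = E_R·Z²/n² = 13.6 × 6²/2² = 122 eV

122 eV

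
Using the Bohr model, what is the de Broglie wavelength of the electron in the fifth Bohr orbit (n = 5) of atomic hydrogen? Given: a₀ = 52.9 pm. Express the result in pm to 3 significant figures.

The Bohr quantisation condition is nλ = 2πr_n.
r_n = n²a₀/Z = 1320 pm
λ = 2πr_n/n = 2π·1320/5 = 1660 pm

1660 pm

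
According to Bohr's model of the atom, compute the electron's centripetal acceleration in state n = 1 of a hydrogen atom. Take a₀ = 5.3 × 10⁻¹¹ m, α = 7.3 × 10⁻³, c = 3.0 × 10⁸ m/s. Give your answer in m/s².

r = n²a₀/Z = 5.3 × 10⁻¹¹ m, v = Zαc/n = 2.2 × 10⁶ m/s
a = v²/r = (2.2 × 10⁶)² / 5.3 × 10⁻¹¹ = 9.0 × 10²² m/s²

9.0 × 10²² m/s²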